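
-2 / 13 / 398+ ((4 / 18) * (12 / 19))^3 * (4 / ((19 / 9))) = 4907213 / 1011421281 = 0.00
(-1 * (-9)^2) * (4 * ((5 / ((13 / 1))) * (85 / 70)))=-13770 / 91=-151.32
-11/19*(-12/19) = 132/361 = 0.37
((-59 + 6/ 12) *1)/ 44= -117/ 88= -1.33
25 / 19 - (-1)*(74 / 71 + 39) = 55792 / 1349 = 41.36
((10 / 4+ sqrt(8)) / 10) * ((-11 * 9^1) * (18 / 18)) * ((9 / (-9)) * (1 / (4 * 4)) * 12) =297 / 16+ 297 * sqrt(2) / 20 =39.56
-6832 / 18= -3416 / 9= -379.56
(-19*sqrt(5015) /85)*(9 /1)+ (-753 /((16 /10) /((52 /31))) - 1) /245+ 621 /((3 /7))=3137329 /2170 - 171*sqrt(5015) /85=1303.31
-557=-557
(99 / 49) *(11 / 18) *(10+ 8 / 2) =121 / 7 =17.29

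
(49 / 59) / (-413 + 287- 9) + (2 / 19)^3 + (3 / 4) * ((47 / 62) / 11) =6960074747 / 149035918680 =0.05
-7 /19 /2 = -7 /38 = -0.18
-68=-68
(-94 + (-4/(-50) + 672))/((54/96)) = 1027.70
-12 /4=-3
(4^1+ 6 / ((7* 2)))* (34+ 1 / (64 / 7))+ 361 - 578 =-29543 / 448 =-65.94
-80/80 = -1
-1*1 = -1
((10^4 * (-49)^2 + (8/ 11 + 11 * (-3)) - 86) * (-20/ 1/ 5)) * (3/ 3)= -1056434796/ 11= -96039526.91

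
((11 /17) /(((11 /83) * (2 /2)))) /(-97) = -83 /1649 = -0.05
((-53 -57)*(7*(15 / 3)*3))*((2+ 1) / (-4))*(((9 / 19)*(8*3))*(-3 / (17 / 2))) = -11226600 / 323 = -34757.28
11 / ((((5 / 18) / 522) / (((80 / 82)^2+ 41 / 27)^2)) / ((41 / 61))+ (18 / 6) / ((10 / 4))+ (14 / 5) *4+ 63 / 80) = 64162989543664 / 76923431716859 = 0.83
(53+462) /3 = 515 /3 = 171.67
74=74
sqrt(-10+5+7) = sqrt(2) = 1.41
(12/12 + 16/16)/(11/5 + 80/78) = 390/629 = 0.62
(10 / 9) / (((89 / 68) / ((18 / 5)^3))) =88128 / 2225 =39.61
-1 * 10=-10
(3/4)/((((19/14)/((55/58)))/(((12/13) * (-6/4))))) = -10395/14326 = -0.73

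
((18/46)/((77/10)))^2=8100/3136441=0.00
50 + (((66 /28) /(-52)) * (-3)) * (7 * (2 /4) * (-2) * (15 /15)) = 5101 /104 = 49.05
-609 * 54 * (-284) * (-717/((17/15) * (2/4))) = -200895312240/17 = -11817371308.24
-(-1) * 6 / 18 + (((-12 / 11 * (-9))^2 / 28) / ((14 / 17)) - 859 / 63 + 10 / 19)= -8713918 / 1013859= -8.59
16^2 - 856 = -600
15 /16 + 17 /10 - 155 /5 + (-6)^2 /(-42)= -16363 /560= -29.22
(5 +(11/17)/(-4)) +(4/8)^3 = 675/136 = 4.96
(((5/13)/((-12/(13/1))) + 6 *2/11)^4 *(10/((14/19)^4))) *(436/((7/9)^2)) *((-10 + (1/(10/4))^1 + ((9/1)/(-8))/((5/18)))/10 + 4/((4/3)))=291439679739594123/35276779704320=8261.52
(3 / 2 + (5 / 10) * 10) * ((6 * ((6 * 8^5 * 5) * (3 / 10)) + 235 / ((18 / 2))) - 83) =103510784 / 9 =11501198.22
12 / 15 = 4 / 5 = 0.80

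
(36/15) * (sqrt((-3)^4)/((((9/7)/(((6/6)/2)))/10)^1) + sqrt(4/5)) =24 * sqrt(5)/25 + 84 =86.15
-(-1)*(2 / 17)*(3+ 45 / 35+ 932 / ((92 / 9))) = 30738 / 2737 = 11.23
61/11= 5.55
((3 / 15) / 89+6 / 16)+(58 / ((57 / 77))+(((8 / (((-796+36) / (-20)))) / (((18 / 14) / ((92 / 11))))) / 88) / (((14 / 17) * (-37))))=214565696281 / 2725418520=78.73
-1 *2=-2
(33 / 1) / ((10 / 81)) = 2673 / 10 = 267.30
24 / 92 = 6 / 23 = 0.26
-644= -644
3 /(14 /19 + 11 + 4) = 57 /299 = 0.19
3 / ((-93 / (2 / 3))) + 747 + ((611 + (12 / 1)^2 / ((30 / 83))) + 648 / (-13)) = 10315988 / 6045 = 1706.53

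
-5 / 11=-0.45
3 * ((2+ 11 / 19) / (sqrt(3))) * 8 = 392 * sqrt(3) / 19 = 35.73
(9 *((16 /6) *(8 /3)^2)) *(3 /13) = 512 /13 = 39.38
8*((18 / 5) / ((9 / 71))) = 1136 / 5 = 227.20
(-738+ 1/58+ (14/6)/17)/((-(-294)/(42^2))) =-2182547/493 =-4427.07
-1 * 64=-64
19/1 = 19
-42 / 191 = -0.22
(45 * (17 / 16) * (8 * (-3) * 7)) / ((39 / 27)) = -144585 / 26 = -5560.96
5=5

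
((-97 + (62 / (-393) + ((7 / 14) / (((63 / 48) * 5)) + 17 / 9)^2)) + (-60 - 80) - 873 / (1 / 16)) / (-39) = 184595193934 / 506940525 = 364.14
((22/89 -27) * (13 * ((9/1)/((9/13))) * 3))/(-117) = 30953/267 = 115.93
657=657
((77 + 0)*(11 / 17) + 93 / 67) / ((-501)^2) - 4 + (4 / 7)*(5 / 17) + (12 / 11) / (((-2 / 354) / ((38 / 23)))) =-163463402376002 / 506311436169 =-322.85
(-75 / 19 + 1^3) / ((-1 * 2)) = 28 / 19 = 1.47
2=2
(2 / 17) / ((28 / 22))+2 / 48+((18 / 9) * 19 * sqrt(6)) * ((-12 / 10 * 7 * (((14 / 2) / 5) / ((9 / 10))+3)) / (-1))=383 / 2856+21812 * sqrt(6) / 15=3562.02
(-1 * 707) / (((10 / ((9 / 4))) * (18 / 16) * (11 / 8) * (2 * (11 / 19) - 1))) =-651.30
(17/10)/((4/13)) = 221/40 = 5.52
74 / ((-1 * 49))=-74 / 49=-1.51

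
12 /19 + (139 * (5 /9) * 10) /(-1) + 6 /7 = -922568 /1197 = -770.73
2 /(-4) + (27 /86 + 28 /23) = 1020 /989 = 1.03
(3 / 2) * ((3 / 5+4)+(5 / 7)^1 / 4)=7.17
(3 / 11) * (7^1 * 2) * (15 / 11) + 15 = 2445 / 121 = 20.21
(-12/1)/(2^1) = -6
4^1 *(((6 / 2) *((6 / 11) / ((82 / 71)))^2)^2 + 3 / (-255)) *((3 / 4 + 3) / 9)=1533262846364 / 2109970306851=0.73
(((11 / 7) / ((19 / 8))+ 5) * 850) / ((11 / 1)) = 437.49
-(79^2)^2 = -38950081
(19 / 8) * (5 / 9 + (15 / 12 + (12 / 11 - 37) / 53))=449825 / 167904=2.68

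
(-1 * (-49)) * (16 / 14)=56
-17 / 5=-3.40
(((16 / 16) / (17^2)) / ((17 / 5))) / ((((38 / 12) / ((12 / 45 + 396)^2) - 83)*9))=-0.00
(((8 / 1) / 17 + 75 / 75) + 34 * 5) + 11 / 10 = 29337 / 170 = 172.57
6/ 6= 1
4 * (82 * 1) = 328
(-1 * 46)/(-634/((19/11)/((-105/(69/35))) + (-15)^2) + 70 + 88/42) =-63660198/95873717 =-0.66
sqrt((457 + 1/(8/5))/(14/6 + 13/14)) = 11.84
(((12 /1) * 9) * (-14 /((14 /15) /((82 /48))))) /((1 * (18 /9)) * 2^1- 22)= 615 /4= 153.75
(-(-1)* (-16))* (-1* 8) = 128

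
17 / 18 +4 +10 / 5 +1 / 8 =509 / 72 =7.07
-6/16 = -3/8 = -0.38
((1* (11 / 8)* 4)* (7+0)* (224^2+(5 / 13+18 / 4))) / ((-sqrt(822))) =-67384.98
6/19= 0.32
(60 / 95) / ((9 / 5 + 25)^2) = 75 / 85291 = 0.00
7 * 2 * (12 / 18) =28 / 3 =9.33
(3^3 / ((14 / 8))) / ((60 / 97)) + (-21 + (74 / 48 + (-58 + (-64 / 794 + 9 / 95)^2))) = -12549405772733 / 238966765800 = -52.52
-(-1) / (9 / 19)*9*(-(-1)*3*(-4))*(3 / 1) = -684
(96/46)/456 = 2/437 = 0.00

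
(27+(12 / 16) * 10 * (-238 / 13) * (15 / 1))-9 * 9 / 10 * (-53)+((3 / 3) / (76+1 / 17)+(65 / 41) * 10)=-10940203493 / 6891690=-1587.45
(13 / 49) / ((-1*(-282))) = 13 / 13818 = 0.00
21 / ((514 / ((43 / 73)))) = 903 / 37522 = 0.02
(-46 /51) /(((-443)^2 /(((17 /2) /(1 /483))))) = -3703 /196249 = -0.02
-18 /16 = -9 /8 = -1.12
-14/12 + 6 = 29/6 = 4.83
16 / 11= 1.45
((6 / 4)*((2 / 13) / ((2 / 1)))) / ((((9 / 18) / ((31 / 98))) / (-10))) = -465 / 637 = -0.73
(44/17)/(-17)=-44/289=-0.15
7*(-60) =-420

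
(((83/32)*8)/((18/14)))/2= 581/72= 8.07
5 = 5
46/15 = 3.07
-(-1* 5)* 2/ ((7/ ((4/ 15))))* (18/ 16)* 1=3/ 7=0.43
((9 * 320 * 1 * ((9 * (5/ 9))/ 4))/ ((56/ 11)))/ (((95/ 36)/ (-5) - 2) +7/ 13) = -2316600/ 6517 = -355.47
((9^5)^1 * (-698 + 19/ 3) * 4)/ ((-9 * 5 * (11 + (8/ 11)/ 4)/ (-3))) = -39934620/ 41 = -974015.12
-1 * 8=-8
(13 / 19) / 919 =13 / 17461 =0.00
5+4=9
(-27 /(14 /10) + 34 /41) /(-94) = 5297 /26978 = 0.20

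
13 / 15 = 0.87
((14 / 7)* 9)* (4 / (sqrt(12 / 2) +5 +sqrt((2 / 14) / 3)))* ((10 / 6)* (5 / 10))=1260 / (sqrt(21) +21* sqrt(6) +105)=7.83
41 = 41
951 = 951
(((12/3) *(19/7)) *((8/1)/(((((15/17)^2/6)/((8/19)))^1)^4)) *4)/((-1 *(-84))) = 14629223668908032/31902387890625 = 458.56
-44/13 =-3.38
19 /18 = 1.06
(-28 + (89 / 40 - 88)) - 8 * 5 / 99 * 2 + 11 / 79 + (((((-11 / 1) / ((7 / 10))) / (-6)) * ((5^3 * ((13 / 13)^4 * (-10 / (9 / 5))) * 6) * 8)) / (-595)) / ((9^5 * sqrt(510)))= -35802611 / 312840 + 110000 * sqrt(510) / 22577208003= -114.44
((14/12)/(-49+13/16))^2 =3136/5349969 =0.00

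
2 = 2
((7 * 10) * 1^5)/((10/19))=133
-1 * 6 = -6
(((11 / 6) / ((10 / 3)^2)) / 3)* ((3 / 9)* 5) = 0.09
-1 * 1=-1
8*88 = 704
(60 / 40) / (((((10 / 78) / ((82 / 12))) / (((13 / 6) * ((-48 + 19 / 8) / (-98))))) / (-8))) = -505817 / 784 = -645.17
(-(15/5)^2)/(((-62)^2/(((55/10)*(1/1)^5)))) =-99/7688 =-0.01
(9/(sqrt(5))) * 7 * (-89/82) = -5607 * sqrt(5)/410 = -30.58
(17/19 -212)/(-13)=4011/247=16.24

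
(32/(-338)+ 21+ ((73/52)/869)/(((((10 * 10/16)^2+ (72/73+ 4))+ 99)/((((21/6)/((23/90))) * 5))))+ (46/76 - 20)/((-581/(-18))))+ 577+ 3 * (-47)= 2842801670867480142/6230044034891677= 456.31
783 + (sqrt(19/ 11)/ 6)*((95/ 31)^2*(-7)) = 783- 63175*sqrt(209)/ 63426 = 768.60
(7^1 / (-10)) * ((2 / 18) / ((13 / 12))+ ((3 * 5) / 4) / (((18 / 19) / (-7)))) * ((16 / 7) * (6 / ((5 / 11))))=189486 / 325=583.03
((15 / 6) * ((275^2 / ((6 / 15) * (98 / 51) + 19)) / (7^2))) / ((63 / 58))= 932078125 / 5187189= 179.69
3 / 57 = 1 / 19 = 0.05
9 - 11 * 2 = -13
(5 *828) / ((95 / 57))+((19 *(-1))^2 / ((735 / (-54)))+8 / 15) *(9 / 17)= 10288554 / 4165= 2470.24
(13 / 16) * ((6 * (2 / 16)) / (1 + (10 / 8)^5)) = 208 / 1383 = 0.15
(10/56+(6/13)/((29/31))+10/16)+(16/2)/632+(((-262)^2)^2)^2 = 37031115877216030988262419/1667848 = 22202932088065597697.31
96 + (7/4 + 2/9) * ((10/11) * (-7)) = 16523/198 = 83.45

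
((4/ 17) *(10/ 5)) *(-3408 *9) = -245376/ 17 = -14433.88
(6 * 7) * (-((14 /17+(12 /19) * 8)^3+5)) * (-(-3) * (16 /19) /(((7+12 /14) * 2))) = -49433306720112 /35214689015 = -1403.77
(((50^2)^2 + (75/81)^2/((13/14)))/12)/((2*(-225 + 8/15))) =-148078146875/127636236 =-1160.16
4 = 4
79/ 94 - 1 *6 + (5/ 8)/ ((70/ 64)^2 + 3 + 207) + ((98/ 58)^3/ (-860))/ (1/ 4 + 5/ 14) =-1872266070908661/ 362431105558690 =-5.17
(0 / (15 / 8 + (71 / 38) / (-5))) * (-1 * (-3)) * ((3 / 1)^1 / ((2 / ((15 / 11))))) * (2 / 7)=0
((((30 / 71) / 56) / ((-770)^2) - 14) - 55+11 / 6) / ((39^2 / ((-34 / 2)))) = 807517230367 / 1075668113520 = 0.75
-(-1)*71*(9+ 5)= 994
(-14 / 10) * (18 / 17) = -126 / 85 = -1.48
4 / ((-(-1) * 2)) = 2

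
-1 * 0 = 0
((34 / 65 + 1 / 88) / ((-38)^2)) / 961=3057 / 7937552480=0.00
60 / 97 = 0.62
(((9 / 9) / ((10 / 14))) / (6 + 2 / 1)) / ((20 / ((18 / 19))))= 63 / 7600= 0.01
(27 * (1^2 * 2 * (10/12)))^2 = 2025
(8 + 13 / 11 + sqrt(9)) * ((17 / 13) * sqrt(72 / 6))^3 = 15800208 * sqrt(3) / 24167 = 1132.40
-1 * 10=-10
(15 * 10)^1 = 150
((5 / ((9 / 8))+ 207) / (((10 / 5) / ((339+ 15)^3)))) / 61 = 4690034844 / 61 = 76885817.11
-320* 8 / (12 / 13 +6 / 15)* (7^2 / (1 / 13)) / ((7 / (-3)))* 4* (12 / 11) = 1090252800 / 473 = 2304974.21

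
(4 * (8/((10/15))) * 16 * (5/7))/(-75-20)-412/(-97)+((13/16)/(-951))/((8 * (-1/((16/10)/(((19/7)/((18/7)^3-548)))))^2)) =-23967338247332/1998902549175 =-11.99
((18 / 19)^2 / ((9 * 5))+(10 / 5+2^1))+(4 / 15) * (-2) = 3776 / 1083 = 3.49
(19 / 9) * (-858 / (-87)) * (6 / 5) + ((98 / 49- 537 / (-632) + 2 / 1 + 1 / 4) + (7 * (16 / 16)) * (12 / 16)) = 9713911 / 274920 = 35.33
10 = 10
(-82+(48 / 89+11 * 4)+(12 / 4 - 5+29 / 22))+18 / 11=-71479 / 1958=-36.51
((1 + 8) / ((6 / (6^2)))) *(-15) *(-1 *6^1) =4860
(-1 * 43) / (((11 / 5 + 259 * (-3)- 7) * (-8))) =-215 / 31272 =-0.01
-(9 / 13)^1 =-9 / 13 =-0.69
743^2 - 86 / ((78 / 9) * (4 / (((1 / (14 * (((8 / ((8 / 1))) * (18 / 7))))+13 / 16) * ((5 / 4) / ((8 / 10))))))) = 22046498789 / 39936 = 552045.74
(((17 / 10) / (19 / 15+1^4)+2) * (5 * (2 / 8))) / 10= 0.34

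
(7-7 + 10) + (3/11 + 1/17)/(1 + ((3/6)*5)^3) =249206/24871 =10.02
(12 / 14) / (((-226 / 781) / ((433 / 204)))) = -338173 / 53788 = -6.29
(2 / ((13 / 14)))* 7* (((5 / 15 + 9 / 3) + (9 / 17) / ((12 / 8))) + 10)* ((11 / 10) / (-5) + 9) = 30029356 / 16575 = 1811.73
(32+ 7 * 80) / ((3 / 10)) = 5920 / 3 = 1973.33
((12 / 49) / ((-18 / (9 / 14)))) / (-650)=3 / 222950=0.00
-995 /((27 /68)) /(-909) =67660 /24543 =2.76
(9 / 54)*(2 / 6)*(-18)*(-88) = 88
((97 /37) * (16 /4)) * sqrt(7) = 388 * sqrt(7) /37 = 27.74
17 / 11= 1.55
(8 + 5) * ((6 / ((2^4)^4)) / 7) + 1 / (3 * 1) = 229493 / 688128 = 0.33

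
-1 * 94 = -94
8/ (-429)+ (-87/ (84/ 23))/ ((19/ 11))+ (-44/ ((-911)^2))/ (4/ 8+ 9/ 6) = -2615774096525/ 189411209988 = -13.81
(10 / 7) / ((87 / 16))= 160 / 609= 0.26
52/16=13/4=3.25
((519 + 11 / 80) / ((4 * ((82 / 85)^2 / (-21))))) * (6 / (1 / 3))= -11342323755 / 215168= -52713.80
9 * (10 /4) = 45 /2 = 22.50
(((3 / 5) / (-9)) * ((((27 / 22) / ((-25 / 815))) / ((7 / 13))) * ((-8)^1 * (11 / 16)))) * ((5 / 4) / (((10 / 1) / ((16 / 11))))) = -19071 / 3850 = -4.95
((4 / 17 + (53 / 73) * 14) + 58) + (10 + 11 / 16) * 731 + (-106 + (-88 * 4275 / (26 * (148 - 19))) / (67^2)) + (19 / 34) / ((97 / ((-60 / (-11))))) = 7774.97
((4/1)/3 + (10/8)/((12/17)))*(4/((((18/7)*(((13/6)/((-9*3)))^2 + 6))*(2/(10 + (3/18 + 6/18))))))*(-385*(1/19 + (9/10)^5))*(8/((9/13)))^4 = -6406444502746288/343816875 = -18633304.44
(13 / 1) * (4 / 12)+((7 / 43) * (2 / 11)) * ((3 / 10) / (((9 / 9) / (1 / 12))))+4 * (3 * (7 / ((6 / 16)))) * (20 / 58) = 67138229 / 823020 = 81.58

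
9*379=3411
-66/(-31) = 66/31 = 2.13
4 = 4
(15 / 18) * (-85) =-425 / 6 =-70.83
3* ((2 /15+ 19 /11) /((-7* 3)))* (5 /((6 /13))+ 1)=-21797 /6930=-3.15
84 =84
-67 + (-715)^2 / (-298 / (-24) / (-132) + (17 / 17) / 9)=89975399 / 3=29991799.67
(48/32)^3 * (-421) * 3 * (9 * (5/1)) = -1534545/8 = -191818.12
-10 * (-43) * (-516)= -221880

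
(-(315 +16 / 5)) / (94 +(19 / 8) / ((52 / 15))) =-661856 / 196945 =-3.36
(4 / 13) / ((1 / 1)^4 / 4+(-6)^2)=16 / 1885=0.01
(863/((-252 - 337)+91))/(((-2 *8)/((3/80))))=863/212480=0.00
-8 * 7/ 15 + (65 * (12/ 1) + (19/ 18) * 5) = 70339/ 90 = 781.54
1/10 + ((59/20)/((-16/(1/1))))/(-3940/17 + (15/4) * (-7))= 141363/1403600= 0.10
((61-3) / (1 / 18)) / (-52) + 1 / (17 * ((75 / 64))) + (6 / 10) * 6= -272273 / 16575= -16.43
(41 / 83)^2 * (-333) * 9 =-5037957 / 6889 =-731.30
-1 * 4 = -4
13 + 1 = 14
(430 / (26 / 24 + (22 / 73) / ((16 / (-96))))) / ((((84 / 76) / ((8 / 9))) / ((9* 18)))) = -68706432 / 889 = -77285.08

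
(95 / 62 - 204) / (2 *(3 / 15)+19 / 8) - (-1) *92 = 65512 / 3441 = 19.04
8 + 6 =14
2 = 2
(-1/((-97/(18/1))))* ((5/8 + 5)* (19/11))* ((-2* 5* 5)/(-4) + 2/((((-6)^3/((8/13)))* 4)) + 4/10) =1290309/55484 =23.26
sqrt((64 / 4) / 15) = 4*sqrt(15) / 15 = 1.03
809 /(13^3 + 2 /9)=7281 /19775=0.37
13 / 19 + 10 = 203 / 19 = 10.68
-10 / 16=-5 / 8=-0.62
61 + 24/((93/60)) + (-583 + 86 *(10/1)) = 10958/31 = 353.48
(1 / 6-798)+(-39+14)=-4937 / 6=-822.83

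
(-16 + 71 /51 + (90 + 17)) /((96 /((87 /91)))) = 17081 /18564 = 0.92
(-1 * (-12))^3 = 1728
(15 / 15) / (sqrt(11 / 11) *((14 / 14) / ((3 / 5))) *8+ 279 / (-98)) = 294 / 3083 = 0.10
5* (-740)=-3700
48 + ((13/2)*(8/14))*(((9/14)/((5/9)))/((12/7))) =7071/140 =50.51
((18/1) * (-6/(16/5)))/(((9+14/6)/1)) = -405/136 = -2.98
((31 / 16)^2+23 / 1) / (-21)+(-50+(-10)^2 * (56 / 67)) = 3879039 / 120064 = 32.31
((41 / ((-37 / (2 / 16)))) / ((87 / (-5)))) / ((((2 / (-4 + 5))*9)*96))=205 / 44499456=0.00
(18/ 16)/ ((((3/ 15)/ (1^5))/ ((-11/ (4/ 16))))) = -495/ 2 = -247.50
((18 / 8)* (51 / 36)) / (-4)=-51 / 64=-0.80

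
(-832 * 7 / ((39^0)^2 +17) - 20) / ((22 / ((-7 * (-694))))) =-7510468 / 99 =-75863.31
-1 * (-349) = 349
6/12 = 1/2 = 0.50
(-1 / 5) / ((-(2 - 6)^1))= -1 / 20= -0.05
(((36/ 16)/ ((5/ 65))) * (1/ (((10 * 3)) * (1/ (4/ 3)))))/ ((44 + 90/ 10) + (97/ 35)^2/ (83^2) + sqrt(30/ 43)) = 0.02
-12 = -12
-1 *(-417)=417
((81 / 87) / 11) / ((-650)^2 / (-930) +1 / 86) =-215946 / 1159056833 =-0.00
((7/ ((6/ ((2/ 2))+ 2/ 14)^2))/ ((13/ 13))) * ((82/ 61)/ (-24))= -14063/ 1353468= -0.01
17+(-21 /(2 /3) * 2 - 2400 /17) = -3182 /17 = -187.18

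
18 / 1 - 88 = -70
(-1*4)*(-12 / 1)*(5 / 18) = 40 / 3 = 13.33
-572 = -572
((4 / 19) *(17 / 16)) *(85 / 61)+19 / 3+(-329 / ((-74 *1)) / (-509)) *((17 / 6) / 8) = 4639244643 / 698478304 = 6.64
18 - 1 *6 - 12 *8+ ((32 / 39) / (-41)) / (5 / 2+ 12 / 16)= -84.01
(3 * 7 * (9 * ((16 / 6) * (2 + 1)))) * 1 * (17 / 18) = 1428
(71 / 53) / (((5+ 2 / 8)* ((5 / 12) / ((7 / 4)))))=1.07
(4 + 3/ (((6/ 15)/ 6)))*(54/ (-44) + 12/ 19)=-29.19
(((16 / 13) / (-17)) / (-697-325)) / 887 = 8 / 100169797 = 0.00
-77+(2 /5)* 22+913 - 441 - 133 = 1354 /5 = 270.80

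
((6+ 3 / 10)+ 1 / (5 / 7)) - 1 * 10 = -2.30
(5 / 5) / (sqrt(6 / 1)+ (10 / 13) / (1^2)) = -65 / 457+ 169 * sqrt(6) / 914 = 0.31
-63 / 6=-21 / 2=-10.50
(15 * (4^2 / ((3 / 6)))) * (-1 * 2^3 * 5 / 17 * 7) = -134400 / 17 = -7905.88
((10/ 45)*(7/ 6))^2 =49/ 729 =0.07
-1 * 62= -62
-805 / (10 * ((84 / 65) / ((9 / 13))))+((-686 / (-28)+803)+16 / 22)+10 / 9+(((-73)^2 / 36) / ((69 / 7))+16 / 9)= 43882807 / 54648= 803.01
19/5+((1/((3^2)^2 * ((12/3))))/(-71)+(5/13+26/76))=128602627/28409940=4.53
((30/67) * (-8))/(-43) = 240/2881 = 0.08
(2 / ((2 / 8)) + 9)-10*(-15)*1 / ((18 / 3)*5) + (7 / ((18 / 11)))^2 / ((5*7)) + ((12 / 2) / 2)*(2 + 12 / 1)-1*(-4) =111007 / 1620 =68.52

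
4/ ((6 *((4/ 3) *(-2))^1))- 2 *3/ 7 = -31/ 28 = -1.11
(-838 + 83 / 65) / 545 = -54387 / 35425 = -1.54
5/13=0.38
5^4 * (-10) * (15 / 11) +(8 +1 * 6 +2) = -93574 / 11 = -8506.73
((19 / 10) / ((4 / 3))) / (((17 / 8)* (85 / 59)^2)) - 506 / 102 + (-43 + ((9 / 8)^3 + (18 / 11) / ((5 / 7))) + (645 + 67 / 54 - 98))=47096373757613 / 93386304000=504.32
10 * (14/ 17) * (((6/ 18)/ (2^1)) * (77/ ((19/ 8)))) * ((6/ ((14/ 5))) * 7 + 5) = 862400/ 969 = 889.99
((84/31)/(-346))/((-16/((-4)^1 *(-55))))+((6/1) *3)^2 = 3476379/10726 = 324.11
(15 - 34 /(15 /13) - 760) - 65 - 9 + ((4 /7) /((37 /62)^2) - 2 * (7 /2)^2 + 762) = -31440527 /287490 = -109.36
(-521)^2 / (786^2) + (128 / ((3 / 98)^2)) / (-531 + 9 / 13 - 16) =-547537917041 / 2193793596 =-249.58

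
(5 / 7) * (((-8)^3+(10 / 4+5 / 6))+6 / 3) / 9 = -40.21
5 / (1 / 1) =5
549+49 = 598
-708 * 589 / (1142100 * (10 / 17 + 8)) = -590767 / 13895550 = -0.04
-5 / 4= -1.25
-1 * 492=-492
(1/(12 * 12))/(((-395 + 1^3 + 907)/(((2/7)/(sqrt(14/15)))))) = sqrt(210)/3619728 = 0.00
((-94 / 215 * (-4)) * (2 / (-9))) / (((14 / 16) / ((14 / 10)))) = -6016 / 9675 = -0.62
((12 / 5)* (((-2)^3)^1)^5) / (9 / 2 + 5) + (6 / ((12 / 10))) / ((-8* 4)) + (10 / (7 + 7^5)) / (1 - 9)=-211573077593 / 25557280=-8278.39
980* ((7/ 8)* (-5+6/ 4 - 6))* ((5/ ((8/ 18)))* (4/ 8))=-1466325/ 32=-45822.66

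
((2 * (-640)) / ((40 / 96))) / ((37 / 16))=-49152 / 37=-1328.43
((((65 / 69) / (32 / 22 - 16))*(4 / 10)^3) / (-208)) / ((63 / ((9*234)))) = 429 / 644000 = 0.00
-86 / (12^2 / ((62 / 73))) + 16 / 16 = 1295 / 2628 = 0.49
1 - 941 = -940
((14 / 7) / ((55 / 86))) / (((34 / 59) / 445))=451586 / 187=2414.90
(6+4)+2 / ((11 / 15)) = 140 / 11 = 12.73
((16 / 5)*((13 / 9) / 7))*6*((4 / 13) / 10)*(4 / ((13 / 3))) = 256 / 2275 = 0.11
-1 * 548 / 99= -5.54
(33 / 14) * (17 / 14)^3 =162129 / 38416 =4.22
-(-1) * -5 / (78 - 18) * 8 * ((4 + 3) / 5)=-0.93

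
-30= -30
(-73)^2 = 5329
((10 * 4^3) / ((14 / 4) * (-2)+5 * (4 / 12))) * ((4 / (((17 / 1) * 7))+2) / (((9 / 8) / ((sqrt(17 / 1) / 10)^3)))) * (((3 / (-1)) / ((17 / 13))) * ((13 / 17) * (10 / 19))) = 654368 * sqrt(17) / 192185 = 14.04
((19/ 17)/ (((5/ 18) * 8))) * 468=20007/ 85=235.38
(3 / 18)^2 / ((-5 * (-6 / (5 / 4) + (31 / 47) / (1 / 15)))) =-47 / 43092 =-0.00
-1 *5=-5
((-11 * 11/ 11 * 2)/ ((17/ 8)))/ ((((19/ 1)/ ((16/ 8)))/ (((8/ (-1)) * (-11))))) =-95.90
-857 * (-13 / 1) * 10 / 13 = 8570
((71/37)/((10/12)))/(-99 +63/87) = -0.02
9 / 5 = 1.80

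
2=2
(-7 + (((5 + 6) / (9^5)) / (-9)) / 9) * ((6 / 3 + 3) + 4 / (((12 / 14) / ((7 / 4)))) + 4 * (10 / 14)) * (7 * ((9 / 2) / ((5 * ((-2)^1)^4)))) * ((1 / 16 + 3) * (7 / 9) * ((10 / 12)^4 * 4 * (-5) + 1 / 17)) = 204040831699285483 / 202326476175360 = 1008.47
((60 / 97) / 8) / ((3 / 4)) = 10 / 97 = 0.10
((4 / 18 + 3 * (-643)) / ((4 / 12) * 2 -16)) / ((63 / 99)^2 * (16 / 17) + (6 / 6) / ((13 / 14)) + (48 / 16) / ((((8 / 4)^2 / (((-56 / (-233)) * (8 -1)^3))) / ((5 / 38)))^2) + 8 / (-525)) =5.35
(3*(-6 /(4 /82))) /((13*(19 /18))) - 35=-15287 /247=-61.89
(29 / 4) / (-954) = -0.01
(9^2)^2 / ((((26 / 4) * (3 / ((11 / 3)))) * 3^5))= 5.08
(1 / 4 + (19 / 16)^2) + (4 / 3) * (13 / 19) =37537 / 14592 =2.57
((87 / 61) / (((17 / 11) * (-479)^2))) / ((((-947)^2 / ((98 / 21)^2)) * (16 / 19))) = 296989 / 2560536595901436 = 0.00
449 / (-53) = -449 / 53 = -8.47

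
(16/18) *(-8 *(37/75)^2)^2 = 959570432/284765625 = 3.37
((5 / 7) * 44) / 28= 1.12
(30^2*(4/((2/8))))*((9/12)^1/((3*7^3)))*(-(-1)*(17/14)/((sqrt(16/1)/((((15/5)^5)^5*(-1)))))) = -6481757862238950/2401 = -2699607606097.02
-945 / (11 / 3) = -2835 / 11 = -257.73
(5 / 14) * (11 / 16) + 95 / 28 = 815 / 224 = 3.64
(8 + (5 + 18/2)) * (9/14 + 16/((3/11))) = 27401/21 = 1304.81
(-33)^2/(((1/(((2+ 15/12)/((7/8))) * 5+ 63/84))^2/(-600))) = -23904720675/98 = -243925721.17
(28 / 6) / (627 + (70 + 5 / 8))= 112 / 16743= 0.01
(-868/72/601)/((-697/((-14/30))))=-1519/113102190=-0.00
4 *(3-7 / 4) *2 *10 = 100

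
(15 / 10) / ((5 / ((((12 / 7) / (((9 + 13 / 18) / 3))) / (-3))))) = -324 / 6125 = -0.05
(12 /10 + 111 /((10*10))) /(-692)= -231 /69200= -0.00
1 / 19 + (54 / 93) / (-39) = 0.04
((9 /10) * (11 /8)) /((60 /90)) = 297 /160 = 1.86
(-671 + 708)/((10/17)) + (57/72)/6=45383/720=63.03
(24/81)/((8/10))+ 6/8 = 121/108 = 1.12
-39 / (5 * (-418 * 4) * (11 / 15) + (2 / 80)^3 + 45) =7488000 / 1168447997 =0.01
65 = 65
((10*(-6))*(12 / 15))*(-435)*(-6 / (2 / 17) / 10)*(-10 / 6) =177480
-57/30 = -19/10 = -1.90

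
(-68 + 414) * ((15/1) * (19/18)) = 16435/3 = 5478.33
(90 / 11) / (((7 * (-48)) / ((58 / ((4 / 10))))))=-2175 / 616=-3.53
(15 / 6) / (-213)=-5 / 426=-0.01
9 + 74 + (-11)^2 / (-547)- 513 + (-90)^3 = -398998331 / 547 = -729430.22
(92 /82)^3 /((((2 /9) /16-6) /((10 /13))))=-70081920 /386164363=-0.18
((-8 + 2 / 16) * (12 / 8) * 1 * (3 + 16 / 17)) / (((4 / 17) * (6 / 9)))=-37989 / 128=-296.79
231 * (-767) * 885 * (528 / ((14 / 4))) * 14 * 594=-196712054098560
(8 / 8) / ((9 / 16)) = 16 / 9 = 1.78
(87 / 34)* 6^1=261 / 17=15.35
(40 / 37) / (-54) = -20 / 999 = -0.02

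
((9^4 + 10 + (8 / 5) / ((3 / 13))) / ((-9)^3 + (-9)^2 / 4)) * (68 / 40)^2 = -26.82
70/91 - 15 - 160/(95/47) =-93.39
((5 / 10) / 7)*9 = 9 / 14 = 0.64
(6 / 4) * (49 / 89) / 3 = 49 / 178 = 0.28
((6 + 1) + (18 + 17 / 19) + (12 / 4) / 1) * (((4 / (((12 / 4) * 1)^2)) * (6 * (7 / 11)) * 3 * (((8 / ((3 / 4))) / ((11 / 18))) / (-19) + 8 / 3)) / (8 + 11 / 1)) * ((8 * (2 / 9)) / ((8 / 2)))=14975744 / 2489817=6.01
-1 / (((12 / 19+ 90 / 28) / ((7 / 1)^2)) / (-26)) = 338884 / 1023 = 331.26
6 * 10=60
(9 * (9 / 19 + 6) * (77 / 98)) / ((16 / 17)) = 207009 / 4256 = 48.64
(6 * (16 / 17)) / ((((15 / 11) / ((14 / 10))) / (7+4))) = 27104 / 425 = 63.77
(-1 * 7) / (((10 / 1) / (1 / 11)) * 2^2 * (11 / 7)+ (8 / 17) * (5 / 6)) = -2499 / 246980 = -0.01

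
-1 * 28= -28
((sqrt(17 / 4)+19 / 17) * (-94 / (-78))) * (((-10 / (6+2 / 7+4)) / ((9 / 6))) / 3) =-1645 * sqrt(17) / 12636 - 31255 / 107406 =-0.83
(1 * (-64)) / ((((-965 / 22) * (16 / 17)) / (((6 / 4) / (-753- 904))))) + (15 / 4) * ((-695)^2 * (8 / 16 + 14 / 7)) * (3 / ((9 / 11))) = 212398832266423 / 12792040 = 16603984.37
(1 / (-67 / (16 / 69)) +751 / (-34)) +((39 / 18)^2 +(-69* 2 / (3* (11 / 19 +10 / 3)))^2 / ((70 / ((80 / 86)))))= -219655550599349 / 14116605642468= -15.56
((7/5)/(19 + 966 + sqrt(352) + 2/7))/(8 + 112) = 10241/864570200-343 * sqrt(22)/7132704150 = 0.00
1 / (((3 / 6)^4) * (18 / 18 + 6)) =16 / 7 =2.29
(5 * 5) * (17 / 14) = 425 / 14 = 30.36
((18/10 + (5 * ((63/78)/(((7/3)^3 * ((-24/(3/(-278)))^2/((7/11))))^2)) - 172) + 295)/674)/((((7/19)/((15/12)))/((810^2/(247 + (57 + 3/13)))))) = 10267629821993037821630152365/7578496209183119687548928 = 1354.84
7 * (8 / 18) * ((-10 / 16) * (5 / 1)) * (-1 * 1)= 175 / 18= 9.72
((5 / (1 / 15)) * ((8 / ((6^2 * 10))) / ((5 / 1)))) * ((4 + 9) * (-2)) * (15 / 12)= -65 / 6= -10.83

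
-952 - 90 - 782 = -1824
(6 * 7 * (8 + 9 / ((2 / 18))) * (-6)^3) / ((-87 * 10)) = 134568 / 145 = 928.06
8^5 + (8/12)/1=98306/3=32768.67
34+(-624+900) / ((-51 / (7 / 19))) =10338 / 323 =32.01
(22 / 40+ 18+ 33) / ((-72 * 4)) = -1031 / 5760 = -0.18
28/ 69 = 0.41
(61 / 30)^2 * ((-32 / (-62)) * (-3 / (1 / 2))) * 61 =-1815848 / 2325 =-781.01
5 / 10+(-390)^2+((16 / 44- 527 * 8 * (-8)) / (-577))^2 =12529857310497 / 80568818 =155517.45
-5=-5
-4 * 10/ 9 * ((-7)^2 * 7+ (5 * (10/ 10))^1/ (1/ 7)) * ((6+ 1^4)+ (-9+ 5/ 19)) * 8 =443520/ 19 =23343.16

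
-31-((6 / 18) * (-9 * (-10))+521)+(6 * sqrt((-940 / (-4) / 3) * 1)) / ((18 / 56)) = -582+56 * sqrt(705) / 9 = -416.79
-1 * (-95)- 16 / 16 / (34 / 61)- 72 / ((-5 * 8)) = 95.01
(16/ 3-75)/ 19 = -11/ 3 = -3.67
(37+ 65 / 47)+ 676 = 33576 / 47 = 714.38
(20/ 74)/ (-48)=-5/ 888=-0.01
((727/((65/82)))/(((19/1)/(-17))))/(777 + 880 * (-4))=1013438/3387605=0.30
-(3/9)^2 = -0.11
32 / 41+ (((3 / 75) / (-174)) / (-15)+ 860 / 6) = 385540541 / 2675250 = 144.11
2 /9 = 0.22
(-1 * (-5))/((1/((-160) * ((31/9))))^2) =123008000/81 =1518617.28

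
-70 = -70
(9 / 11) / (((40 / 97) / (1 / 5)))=873 / 2200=0.40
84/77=12/11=1.09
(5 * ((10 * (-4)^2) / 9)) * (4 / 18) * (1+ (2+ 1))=6400 / 81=79.01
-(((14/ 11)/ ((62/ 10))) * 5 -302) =102632/ 341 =300.97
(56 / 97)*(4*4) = 9.24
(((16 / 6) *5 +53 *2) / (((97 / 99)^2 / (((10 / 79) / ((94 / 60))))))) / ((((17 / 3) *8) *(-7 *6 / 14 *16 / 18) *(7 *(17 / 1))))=-394735275 / 565398025528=-0.00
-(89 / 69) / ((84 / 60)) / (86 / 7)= -445 / 5934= -0.07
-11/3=-3.67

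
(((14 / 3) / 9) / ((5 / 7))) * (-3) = -98 / 45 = -2.18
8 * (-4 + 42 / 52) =-332 / 13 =-25.54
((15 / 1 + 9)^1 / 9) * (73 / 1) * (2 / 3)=1168 / 9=129.78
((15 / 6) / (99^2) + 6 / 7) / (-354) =-117647 / 48573756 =-0.00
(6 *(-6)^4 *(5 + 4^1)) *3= 209952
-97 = -97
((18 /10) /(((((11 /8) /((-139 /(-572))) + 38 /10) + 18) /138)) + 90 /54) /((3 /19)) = 23306597 /343503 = 67.85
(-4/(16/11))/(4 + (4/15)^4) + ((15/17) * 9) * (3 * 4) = 1304392005/13787408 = 94.61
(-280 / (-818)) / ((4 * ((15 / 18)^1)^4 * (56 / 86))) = 13932 / 51125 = 0.27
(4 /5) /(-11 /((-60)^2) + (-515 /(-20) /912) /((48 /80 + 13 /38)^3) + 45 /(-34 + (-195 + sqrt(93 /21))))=-144145102688022757086720 /29872754133118122160859 + 106576927561544040000 * sqrt(217) /29872754133118122160859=-4.77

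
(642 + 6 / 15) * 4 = 12848 / 5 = 2569.60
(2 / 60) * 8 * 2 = 0.53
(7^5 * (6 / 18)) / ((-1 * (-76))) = 16807 / 228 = 73.71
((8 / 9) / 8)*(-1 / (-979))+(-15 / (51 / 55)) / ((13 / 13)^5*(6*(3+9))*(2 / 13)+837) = -46388 / 2446521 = -0.02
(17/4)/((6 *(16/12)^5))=0.17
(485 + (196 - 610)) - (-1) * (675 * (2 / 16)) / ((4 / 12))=2593 / 8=324.12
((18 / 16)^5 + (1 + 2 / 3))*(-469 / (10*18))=-159922903 / 17694720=-9.04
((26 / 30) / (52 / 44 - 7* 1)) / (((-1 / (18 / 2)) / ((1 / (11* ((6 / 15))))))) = 0.30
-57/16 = -3.56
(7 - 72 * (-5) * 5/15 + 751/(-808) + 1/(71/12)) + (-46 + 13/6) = 14182441/172104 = 82.41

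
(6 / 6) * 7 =7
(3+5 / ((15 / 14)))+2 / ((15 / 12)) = 139 / 15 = 9.27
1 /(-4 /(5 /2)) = -5 /8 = -0.62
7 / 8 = 0.88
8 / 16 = 1 / 2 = 0.50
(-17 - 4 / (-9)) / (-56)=149 / 504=0.30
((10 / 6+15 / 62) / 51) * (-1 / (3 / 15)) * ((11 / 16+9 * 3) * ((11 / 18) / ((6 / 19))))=-164341925 / 16391808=-10.03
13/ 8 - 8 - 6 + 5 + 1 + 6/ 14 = -333/ 56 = -5.95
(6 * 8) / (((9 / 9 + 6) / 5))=34.29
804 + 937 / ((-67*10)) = 537743 / 670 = 802.60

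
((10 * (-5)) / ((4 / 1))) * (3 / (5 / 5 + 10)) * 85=-6375 / 22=-289.77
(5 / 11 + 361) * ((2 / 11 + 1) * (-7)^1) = -361816 / 121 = -2990.21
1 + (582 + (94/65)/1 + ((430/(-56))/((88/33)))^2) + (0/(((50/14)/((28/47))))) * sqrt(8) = 1933177689/3261440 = 592.74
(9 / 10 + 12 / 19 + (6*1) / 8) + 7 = 3527 / 380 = 9.28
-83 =-83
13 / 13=1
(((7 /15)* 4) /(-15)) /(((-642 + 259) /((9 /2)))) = 14 /9575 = 0.00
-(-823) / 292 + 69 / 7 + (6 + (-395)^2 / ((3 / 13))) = 4146010819 / 6132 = 676127.01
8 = 8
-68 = -68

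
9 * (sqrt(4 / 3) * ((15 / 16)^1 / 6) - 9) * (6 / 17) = -486 / 17 + 45 * sqrt(3) / 136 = -28.02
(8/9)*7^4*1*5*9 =96040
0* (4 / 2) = 0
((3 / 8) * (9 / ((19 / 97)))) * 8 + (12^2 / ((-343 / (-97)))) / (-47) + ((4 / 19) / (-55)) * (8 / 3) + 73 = 10611514238 / 50539335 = 209.97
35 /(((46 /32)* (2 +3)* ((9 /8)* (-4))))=-224 /207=-1.08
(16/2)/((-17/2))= -16/17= -0.94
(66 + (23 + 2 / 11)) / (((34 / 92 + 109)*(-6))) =-2507 / 18447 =-0.14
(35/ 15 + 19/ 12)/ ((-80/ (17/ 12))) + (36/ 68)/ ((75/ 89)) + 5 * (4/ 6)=3811253/ 979200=3.89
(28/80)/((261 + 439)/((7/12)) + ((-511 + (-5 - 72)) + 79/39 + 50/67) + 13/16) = 73164/128681765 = 0.00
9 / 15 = 3 / 5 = 0.60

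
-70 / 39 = -1.79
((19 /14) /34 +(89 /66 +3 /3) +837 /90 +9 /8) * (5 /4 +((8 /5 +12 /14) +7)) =3017080771 /21991200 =137.19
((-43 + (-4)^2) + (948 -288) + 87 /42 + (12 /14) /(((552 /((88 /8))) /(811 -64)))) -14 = 408187 /644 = 633.83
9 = 9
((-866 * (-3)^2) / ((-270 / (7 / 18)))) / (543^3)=3031 / 43227811890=0.00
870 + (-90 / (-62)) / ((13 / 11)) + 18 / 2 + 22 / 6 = 1068629 / 1209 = 883.89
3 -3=0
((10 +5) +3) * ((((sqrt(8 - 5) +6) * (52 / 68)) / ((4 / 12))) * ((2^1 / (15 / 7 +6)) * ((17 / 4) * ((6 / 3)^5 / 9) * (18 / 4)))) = 13104 * sqrt(3) / 19 +78624 / 19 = 5332.67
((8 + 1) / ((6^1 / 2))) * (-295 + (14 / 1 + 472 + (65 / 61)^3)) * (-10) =-1308839880 / 226981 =-5766.30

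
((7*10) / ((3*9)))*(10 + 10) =1400 / 27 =51.85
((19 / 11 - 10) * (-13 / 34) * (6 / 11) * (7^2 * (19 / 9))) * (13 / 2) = 14317849 / 12342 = 1160.09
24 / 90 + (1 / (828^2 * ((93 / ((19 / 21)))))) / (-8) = 14282085793 / 53557822080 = 0.27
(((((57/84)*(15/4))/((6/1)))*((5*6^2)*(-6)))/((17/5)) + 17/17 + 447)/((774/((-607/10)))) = -90517661/3684240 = -24.57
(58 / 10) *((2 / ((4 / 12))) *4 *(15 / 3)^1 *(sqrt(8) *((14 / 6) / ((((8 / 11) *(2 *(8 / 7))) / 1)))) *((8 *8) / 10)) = 62524 *sqrt(2) / 5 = 17684.46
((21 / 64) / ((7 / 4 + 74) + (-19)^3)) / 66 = -7 / 9550816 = -0.00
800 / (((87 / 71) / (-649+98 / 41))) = -501941600 / 1189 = -422154.42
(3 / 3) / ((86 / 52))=0.60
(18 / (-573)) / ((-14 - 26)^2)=-3 / 152800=-0.00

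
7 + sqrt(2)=8.41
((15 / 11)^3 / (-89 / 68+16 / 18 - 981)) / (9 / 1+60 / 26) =-8950500 / 39172422751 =-0.00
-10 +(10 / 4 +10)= 5 / 2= 2.50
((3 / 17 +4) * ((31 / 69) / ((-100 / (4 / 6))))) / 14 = -2201 / 2463300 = -0.00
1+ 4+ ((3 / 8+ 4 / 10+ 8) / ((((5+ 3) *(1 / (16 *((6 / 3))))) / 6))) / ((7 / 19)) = 20182 / 35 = 576.63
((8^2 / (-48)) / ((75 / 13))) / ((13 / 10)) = -8 / 45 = -0.18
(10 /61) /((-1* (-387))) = 10 /23607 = 0.00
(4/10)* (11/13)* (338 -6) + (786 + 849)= 113579/65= 1747.37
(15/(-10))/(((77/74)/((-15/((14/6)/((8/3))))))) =13320/539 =24.71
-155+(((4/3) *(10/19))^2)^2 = -1633620155/10556001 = -154.76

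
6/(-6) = -1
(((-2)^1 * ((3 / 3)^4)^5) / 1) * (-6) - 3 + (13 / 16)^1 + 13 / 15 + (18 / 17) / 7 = 309317 / 28560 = 10.83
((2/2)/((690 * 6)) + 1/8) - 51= -421243/8280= -50.87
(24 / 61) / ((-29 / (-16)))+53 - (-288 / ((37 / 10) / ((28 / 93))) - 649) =1472379354 / 2029043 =725.65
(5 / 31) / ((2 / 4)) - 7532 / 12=-58343 / 93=-627.34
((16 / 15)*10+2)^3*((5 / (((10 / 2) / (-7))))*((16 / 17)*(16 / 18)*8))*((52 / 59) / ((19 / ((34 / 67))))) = -2152923136 / 960579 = -2241.28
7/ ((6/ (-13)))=-91/ 6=-15.17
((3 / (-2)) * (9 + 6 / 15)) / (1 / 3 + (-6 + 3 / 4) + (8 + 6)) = -846 / 545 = -1.55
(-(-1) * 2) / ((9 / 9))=2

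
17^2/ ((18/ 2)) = 289/ 9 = 32.11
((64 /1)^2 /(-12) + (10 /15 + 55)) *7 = -5999 /3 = -1999.67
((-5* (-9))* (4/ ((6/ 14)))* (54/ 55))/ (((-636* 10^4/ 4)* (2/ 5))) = -189/ 291500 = -0.00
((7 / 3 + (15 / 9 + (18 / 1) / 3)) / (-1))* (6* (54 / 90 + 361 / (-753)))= -1816 / 251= -7.24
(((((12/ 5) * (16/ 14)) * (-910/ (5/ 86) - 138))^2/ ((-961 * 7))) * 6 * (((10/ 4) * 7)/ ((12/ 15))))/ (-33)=574442726400/ 517979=1109007.75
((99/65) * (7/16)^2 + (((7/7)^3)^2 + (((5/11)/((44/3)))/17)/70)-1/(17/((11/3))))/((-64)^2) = 773330567/2944196935680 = 0.00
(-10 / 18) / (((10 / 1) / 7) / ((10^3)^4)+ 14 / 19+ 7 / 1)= -66500000000000 / 926100000000171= -0.07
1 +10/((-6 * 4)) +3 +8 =139/12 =11.58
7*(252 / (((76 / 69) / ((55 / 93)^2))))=10227525 / 18259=560.14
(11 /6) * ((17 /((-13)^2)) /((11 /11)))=187 /1014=0.18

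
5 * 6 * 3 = 90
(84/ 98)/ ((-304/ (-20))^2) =75/ 20216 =0.00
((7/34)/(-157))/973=-1/741982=-0.00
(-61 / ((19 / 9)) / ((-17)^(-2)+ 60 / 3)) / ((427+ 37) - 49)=-0.00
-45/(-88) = 45/88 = 0.51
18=18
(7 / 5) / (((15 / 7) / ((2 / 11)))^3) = 0.00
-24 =-24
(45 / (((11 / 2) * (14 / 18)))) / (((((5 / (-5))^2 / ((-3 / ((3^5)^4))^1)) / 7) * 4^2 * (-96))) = 5 / 121219566336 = 0.00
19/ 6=3.17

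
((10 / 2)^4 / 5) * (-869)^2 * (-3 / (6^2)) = -94395125 / 12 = -7866260.42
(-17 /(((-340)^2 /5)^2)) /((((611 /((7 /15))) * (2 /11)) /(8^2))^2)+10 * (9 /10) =92852632421909 /10316959160625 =9.00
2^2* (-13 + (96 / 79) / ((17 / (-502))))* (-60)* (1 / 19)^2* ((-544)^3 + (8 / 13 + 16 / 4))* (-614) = 20247014667636251520 / 6302699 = 3212435603800.25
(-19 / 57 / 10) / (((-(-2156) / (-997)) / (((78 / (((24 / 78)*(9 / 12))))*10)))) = 168493 / 3234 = 52.10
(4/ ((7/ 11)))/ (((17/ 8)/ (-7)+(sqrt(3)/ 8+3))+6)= 85712/ 118511 -1232* sqrt(3)/ 118511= 0.71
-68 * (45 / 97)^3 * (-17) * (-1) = -105340500 / 912673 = -115.42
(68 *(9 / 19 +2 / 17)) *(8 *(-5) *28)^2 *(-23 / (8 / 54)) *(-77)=11456494156800 / 19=602973376673.68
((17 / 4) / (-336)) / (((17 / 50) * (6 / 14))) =-25 / 288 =-0.09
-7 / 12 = -0.58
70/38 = 35/19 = 1.84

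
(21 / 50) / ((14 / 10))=3 / 10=0.30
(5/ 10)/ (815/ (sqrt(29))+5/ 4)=-58/ 2125375+1304 * sqrt(29)/ 2125375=0.00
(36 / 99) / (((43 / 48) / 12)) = 2304 / 473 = 4.87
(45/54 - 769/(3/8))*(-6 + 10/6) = 159887/18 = 8882.61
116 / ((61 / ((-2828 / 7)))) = -46864 / 61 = -768.26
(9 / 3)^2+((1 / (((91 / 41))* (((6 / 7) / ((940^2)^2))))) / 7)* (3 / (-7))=-16005353674267 / 637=-25126143915.65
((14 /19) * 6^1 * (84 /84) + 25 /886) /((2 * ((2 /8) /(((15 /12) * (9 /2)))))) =50.05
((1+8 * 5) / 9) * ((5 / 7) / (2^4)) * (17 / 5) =697 / 1008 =0.69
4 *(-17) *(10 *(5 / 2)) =-1700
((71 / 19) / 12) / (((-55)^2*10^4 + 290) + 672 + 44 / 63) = 1491 / 144841609400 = 0.00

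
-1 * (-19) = 19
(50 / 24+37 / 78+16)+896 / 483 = 73241 / 3588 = 20.41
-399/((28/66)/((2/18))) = -209/2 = -104.50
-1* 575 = -575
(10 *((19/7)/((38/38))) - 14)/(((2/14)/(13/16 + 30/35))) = 4301/28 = 153.61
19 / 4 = 4.75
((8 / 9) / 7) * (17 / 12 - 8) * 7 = -158 / 27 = -5.85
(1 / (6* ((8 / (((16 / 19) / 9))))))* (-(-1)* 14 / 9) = 14 / 4617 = 0.00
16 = 16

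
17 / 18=0.94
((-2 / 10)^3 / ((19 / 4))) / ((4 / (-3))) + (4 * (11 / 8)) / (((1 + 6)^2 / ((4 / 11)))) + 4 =470397 / 116375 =4.04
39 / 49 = 0.80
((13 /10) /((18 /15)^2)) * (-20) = -325 /18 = -18.06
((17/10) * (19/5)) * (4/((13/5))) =646/65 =9.94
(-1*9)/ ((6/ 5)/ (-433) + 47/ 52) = -1013220/ 101443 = -9.99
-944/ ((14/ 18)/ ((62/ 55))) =-1368.19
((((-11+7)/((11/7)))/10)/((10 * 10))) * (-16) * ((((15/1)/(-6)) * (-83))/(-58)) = -1162/7975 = -0.15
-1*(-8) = 8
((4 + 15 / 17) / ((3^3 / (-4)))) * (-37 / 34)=6142 / 7803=0.79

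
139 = 139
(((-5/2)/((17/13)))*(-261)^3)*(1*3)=3467018295/34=101971126.32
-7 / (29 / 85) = -595 / 29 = -20.52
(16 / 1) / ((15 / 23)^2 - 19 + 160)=4232 / 37407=0.11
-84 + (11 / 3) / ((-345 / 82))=-87842 / 1035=-84.87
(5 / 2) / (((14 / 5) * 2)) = 25 / 56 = 0.45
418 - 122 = 296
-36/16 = -9/4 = -2.25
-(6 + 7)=-13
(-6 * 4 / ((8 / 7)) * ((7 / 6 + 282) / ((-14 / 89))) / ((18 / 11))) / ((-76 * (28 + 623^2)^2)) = -151211 / 74949415234848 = -0.00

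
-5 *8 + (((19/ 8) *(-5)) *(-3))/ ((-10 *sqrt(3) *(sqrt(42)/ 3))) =-40 - 57 *sqrt(14)/ 224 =-40.95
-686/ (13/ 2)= -1372/ 13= -105.54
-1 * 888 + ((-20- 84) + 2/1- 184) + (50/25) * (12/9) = -3514/3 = -1171.33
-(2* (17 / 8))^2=-289 / 16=-18.06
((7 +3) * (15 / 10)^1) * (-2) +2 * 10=-10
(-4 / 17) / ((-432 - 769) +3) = 2 / 10183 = 0.00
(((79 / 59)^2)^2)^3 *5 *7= 2068202886108595368350435 / 1779197418239532716881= 1162.44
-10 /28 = -5 /14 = -0.36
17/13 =1.31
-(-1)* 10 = 10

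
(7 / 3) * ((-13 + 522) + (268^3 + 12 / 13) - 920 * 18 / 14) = 583860825 / 13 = 44912371.15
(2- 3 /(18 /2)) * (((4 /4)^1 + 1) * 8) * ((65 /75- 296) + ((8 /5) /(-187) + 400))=4706032 /1683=2796.22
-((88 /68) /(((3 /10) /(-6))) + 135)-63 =-2926 /17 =-172.12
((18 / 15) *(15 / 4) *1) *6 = 27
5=5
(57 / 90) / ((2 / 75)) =95 / 4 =23.75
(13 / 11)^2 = 169 / 121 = 1.40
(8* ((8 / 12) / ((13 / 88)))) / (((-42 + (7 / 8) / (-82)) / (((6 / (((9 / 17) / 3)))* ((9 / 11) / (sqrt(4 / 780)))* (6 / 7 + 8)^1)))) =-17129472* sqrt(195) / 80899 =-2956.77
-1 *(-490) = 490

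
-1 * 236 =-236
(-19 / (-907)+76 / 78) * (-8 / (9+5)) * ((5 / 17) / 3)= -41420 / 742833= -0.06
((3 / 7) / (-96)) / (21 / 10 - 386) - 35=-15048875 / 429968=-35.00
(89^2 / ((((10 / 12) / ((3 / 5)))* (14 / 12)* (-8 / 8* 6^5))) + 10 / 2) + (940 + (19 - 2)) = 12113279 / 12600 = 961.37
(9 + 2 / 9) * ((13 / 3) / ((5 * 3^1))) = 1079 / 405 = 2.66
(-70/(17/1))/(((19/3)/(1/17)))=-210/5491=-0.04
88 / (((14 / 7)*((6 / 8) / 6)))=352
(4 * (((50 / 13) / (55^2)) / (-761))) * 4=-32 / 1197053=-0.00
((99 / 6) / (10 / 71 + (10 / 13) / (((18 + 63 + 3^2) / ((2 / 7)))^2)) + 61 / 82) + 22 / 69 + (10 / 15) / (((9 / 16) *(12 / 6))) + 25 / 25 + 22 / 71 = 1120357941063613 / 9327863036304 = 120.11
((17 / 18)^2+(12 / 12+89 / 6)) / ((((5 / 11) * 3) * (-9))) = -59609 / 43740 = -1.36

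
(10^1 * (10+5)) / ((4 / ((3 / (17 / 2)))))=225 / 17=13.24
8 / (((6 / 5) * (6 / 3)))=10 / 3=3.33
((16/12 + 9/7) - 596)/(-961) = 12461/20181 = 0.62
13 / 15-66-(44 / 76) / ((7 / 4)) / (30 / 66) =-131393 / 1995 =-65.86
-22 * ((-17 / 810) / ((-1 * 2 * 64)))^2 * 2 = -3179 / 2687385600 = -0.00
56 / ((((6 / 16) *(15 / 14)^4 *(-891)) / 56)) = -963780608 / 135320625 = -7.12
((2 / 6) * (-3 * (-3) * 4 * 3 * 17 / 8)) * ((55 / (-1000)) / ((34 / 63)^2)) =-392931 / 27200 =-14.45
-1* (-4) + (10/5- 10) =-4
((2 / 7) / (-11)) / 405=-2 / 31185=-0.00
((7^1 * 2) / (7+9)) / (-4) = -0.22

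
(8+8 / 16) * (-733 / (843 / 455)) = -5669755 / 1686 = -3362.84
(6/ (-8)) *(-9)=27/ 4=6.75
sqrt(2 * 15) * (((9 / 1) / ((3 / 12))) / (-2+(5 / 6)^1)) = -169.01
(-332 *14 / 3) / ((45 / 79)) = -367192 / 135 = -2719.94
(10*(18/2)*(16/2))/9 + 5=85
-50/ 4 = -25/ 2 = -12.50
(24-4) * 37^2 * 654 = 17906520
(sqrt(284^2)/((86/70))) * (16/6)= 79520/129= 616.43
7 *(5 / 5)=7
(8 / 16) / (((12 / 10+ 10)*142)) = 5 / 15904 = 0.00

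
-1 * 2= -2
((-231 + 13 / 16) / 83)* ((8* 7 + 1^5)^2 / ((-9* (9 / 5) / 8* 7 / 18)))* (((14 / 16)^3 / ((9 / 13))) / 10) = 846931631 / 764928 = 1107.20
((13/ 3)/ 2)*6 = 13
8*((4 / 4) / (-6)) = -1.33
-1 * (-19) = 19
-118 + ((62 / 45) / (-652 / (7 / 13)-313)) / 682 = -623059477 / 5280165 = -118.00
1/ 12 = 0.08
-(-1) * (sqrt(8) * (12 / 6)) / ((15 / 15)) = 4 * sqrt(2) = 5.66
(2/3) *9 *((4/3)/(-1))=-8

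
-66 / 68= -33 / 34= -0.97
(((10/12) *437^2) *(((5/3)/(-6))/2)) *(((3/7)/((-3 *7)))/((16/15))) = 23871125/56448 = 422.89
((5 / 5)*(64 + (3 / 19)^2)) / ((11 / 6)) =138678 / 3971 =34.92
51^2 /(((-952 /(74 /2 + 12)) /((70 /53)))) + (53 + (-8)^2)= -59.82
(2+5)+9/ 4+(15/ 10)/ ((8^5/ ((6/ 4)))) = 1212425/ 131072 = 9.25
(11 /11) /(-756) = -1 /756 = -0.00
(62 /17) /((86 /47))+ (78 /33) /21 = 355573 /168861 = 2.11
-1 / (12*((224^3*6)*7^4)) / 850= -1 / 1651534449868800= -0.00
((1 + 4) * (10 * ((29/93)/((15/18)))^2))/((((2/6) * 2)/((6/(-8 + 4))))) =-15138/961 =-15.75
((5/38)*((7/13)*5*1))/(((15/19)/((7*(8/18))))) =490/351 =1.40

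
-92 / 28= -23 / 7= -3.29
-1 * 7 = -7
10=10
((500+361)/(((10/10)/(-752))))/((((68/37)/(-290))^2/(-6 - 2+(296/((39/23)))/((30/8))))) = -7004776084406240/11271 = -621486654636.34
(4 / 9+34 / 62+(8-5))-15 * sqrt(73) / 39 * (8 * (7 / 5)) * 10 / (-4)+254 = 140 * sqrt(73) / 13+71980 / 279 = 350.01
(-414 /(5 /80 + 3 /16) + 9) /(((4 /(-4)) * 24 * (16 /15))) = 8235 /128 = 64.34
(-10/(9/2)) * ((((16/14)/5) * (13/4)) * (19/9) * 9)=-1976/63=-31.37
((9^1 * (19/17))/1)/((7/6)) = 8.62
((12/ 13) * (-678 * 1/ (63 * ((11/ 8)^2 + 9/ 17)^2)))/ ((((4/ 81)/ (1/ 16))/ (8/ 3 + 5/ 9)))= -4364020224/ 630874699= -6.92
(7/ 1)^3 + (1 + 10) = 354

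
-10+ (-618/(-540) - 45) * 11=-44317/90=-492.41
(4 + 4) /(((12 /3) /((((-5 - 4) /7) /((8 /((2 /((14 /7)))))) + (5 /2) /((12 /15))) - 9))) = -169 /14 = -12.07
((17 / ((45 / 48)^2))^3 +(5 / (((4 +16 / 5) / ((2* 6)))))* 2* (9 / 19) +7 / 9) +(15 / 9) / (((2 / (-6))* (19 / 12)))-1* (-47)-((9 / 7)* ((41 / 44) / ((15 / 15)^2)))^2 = 149615465093172653 / 20530644750000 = 7287.42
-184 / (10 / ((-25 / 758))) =230 / 379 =0.61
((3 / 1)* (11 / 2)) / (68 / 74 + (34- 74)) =-407 / 964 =-0.42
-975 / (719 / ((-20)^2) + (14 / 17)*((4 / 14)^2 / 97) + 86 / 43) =-4501770000 / 17537017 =-256.70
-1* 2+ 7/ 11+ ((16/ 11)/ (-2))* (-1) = -7/ 11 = -0.64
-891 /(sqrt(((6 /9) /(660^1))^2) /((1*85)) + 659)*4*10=-54.08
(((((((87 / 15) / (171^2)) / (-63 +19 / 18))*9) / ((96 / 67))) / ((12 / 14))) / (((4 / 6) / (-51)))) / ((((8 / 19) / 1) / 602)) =69596317 / 27116800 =2.57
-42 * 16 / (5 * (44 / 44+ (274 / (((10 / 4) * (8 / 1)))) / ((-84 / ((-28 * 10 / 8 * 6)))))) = -896 / 235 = -3.81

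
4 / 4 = 1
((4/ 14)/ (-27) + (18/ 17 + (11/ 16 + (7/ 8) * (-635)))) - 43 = -30684883/ 51408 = -596.89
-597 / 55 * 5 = -597 / 11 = -54.27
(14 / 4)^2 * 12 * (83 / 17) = 12201 / 17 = 717.71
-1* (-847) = 847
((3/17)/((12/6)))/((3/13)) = 13/34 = 0.38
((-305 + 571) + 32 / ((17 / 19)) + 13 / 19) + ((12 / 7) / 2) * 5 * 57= 1236167 / 2261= 546.73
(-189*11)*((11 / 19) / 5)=-22869 / 95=-240.73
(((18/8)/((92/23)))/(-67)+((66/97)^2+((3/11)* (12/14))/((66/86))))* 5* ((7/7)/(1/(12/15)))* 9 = 58371813729/2135805364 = 27.33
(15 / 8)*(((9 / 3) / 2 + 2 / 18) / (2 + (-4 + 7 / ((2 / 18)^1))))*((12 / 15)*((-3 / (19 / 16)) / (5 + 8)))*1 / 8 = -29 / 30134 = -0.00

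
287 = 287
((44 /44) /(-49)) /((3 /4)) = -4 /147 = -0.03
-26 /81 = -0.32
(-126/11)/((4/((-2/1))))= 63/11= 5.73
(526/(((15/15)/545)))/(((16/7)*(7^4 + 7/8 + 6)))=1003345/19263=52.09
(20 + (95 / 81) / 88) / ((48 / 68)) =2425135 / 85536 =28.35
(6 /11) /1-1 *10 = -104 /11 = -9.45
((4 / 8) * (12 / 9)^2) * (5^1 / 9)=40 / 81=0.49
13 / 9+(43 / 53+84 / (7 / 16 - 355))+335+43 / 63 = 2132263144 / 6314049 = 337.70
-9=-9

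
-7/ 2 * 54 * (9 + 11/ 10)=-19089/ 10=-1908.90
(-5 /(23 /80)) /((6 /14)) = -2800 /69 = -40.58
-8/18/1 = -4/9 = -0.44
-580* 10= -5800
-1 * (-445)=445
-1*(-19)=19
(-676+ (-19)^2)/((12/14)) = -735/2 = -367.50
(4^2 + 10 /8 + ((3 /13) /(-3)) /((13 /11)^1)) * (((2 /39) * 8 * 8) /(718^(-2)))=191642953856 /6591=29076460.91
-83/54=-1.54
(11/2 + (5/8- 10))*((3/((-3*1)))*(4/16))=31/32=0.97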